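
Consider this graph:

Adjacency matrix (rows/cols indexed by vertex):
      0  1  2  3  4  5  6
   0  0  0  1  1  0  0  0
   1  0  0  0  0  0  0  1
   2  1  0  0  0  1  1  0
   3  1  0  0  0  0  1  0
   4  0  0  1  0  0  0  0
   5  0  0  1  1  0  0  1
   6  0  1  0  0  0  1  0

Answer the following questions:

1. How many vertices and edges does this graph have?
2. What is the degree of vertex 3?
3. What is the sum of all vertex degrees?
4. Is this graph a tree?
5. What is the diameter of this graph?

Count: 7 vertices, 7 edges.
Vertex 3 has neighbors [0, 5], degree = 2.
Handshaking lemma: 2 * 7 = 14.
A tree on 7 vertices has 6 edges. This graph has 7 edges (1 extra). Not a tree.
Diameter (longest shortest path) = 4.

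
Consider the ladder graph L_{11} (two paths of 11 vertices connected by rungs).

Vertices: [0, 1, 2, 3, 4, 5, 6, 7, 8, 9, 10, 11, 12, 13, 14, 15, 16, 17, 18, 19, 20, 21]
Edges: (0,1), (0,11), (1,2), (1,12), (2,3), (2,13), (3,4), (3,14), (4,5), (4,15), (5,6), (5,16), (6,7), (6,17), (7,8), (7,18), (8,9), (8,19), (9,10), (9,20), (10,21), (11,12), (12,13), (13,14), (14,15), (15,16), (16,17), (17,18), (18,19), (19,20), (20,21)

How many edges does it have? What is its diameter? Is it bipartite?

Ladder graph L_{11}: 11 rungs + 2 * (11-1) path edges = 11 + 20 = 31 edges.
Diameter = 11.
Ladder graphs are bipartite (alternating coloring along each path).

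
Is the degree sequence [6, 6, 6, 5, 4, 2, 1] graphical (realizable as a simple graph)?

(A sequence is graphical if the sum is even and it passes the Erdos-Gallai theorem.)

Sum of degrees = 30. Sum is even but fails Erdos-Gallai. The sequence is NOT graphical.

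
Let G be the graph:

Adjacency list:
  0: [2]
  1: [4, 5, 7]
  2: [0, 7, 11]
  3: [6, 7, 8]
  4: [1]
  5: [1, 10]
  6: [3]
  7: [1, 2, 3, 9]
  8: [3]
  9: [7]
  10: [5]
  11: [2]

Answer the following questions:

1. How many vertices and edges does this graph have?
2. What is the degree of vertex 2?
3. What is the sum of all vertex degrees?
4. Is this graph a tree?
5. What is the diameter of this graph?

Count: 12 vertices, 11 edges.
Vertex 2 has neighbors [0, 7, 11], degree = 3.
Handshaking lemma: 2 * 11 = 22.
A graph is a tree iff it is connected and has exactly n-1 edges. This graph is connected (all 12 vertices in one component) and has 12-1 = 11 edges. It is a tree.
Diameter (longest shortest path) = 5.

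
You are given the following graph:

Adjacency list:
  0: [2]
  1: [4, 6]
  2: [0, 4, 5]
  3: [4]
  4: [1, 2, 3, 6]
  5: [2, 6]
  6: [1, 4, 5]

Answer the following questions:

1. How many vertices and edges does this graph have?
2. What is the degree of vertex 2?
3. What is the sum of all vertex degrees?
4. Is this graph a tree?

Count: 7 vertices, 8 edges.
Vertex 2 has neighbors [0, 4, 5], degree = 3.
Handshaking lemma: 2 * 8 = 16.
A tree on 7 vertices has 6 edges. This graph has 8 edges (2 extra). Not a tree.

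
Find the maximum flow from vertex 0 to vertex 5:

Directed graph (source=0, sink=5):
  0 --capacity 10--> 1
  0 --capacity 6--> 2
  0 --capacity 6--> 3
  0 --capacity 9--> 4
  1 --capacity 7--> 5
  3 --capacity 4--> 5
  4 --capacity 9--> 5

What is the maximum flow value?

Computing max flow:
  Flow on (0->1): 7/10
  Flow on (0->3): 4/6
  Flow on (0->4): 9/9
  Flow on (1->5): 7/7
  Flow on (3->5): 4/4
  Flow on (4->5): 9/9
Maximum flow = 20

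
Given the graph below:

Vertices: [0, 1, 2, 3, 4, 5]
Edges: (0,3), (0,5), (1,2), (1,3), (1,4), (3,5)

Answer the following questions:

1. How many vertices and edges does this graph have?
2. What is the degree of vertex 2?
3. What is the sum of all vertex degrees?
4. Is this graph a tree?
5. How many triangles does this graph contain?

Count: 6 vertices, 6 edges.
Vertex 2 has neighbors [1], degree = 1.
Handshaking lemma: 2 * 6 = 12.
A tree on 6 vertices has 5 edges. This graph has 6 edges (1 extra). Not a tree.
Number of triangles = 1.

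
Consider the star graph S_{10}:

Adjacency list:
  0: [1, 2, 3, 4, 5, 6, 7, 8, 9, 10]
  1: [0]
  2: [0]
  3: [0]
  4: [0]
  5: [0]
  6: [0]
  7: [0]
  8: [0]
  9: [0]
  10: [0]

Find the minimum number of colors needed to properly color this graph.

S_{10} has one hub adjacent to 10 leaves; leaves are pairwise non-adjacent.
Color the hub 0 and every leaf 1.
Chromatic number = 2.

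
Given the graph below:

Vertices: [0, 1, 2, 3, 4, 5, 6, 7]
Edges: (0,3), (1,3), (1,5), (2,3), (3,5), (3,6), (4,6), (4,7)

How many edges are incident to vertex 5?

Vertex 5 has neighbors [1, 3], so deg(5) = 2.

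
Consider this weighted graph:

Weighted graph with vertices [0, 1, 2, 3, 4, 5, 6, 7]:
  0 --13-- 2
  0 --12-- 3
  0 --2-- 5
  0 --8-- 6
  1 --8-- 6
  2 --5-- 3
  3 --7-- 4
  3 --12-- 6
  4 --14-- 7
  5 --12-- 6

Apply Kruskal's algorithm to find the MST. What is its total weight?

Applying Kruskal's algorithm (sort edges by weight, add if no cycle):
  Add (0,5) w=2
  Add (2,3) w=5
  Add (3,4) w=7
  Add (0,6) w=8
  Add (1,6) w=8
  Add (0,3) w=12
  Skip (3,6) w=12 (creates cycle)
  Skip (5,6) w=12 (creates cycle)
  Skip (0,2) w=13 (creates cycle)
  Add (4,7) w=14
MST weight = 56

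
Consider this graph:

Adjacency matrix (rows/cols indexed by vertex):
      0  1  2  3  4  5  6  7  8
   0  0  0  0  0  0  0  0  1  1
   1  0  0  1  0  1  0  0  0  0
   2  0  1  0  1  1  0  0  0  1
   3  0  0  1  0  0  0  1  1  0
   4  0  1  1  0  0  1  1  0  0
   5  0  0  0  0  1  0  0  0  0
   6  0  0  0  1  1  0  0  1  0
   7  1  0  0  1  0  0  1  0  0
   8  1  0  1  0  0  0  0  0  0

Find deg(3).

Vertex 3 has neighbors [2, 6, 7], so deg(3) = 3.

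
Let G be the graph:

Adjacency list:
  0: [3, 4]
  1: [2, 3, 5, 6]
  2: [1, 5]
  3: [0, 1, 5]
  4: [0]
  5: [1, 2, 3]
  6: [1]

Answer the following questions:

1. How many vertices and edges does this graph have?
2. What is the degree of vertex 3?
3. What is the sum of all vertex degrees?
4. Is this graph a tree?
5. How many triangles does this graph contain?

Count: 7 vertices, 8 edges.
Vertex 3 has neighbors [0, 1, 5], degree = 3.
Handshaking lemma: 2 * 8 = 16.
A tree on 7 vertices has 6 edges. This graph has 8 edges (2 extra). Not a tree.
Number of triangles = 2.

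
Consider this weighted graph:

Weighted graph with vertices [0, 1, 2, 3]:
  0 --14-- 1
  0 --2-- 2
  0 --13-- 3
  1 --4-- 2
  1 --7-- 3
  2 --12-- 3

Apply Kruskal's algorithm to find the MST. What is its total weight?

Applying Kruskal's algorithm (sort edges by weight, add if no cycle):
  Add (0,2) w=2
  Add (1,2) w=4
  Add (1,3) w=7
  Skip (2,3) w=12 (creates cycle)
  Skip (0,3) w=13 (creates cycle)
  Skip (0,1) w=14 (creates cycle)
MST weight = 13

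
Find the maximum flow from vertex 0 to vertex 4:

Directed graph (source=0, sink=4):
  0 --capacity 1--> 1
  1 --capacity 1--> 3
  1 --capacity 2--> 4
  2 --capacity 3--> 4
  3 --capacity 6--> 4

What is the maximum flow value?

Computing max flow:
  Flow on (0->1): 1/1
  Flow on (1->4): 1/2
Maximum flow = 1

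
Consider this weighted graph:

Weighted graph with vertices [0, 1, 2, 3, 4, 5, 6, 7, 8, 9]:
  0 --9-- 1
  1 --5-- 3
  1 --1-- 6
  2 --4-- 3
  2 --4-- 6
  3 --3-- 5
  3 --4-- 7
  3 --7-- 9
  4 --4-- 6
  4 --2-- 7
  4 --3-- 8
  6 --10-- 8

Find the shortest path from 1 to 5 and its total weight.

Using Dijkstra's algorithm from vertex 1:
Shortest path: 1 -> 3 -> 5
Total weight: 5 + 3 = 8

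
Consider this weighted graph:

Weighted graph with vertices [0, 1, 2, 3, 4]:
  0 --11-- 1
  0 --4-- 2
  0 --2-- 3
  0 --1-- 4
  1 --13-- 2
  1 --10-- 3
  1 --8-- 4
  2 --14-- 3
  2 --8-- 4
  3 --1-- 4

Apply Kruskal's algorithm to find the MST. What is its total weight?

Applying Kruskal's algorithm (sort edges by weight, add if no cycle):
  Add (0,4) w=1
  Add (3,4) w=1
  Skip (0,3) w=2 (creates cycle)
  Add (0,2) w=4
  Add (1,4) w=8
  Skip (2,4) w=8 (creates cycle)
  Skip (1,3) w=10 (creates cycle)
  Skip (0,1) w=11 (creates cycle)
  Skip (1,2) w=13 (creates cycle)
  Skip (2,3) w=14 (creates cycle)
MST weight = 14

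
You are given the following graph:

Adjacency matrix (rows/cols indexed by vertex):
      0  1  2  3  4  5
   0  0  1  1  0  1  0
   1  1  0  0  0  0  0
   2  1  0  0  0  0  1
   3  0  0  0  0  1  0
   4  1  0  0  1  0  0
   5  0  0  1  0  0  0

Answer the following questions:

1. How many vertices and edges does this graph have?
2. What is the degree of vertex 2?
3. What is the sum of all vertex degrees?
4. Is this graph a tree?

Count: 6 vertices, 5 edges.
Vertex 2 has neighbors [0, 5], degree = 2.
Handshaking lemma: 2 * 5 = 10.
A graph is a tree iff it is connected and has exactly n-1 edges. This graph is connected (all 6 vertices in one component) and has 6-1 = 5 edges. It is a tree.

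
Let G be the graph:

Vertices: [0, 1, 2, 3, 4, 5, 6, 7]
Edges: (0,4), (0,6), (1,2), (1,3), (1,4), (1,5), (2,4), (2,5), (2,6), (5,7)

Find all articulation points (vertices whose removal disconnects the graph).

An articulation point is a vertex whose removal disconnects the graph.
Articulation points: [1, 5]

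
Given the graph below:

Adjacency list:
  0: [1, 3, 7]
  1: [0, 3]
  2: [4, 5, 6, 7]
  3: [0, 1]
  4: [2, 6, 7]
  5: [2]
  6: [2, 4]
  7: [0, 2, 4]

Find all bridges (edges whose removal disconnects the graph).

A bridge is an edge whose removal increases the number of connected components.
Bridges found: (0,7), (2,5)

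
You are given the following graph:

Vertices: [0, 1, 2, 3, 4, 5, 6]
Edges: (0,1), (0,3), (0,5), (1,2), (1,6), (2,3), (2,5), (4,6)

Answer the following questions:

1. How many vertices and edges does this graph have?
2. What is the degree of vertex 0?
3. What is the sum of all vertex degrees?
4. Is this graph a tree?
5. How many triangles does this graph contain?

Count: 7 vertices, 8 edges.
Vertex 0 has neighbors [1, 3, 5], degree = 3.
Handshaking lemma: 2 * 8 = 16.
A tree on 7 vertices has 6 edges. This graph has 8 edges (2 extra). Not a tree.
Number of triangles = 0.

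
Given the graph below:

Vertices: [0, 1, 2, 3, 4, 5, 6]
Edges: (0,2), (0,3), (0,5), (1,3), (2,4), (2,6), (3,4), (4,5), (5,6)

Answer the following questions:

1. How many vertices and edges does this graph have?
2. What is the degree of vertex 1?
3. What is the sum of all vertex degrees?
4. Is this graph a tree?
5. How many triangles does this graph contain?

Count: 7 vertices, 9 edges.
Vertex 1 has neighbors [3], degree = 1.
Handshaking lemma: 2 * 9 = 18.
A tree on 7 vertices has 6 edges. This graph has 9 edges (3 extra). Not a tree.
Number of triangles = 0.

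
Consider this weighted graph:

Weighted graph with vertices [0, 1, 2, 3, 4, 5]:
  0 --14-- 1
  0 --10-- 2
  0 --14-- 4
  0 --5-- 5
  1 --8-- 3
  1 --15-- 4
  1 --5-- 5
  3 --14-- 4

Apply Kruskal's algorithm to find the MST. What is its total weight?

Applying Kruskal's algorithm (sort edges by weight, add if no cycle):
  Add (0,5) w=5
  Add (1,5) w=5
  Add (1,3) w=8
  Add (0,2) w=10
  Add (0,4) w=14
  Skip (0,1) w=14 (creates cycle)
  Skip (3,4) w=14 (creates cycle)
  Skip (1,4) w=15 (creates cycle)
MST weight = 42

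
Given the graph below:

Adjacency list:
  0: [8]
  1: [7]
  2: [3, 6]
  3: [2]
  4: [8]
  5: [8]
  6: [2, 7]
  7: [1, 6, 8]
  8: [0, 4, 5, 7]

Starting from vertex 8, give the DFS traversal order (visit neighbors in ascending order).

DFS from vertex 8 (neighbors processed in ascending order):
Visit order: 8, 0, 4, 5, 7, 1, 6, 2, 3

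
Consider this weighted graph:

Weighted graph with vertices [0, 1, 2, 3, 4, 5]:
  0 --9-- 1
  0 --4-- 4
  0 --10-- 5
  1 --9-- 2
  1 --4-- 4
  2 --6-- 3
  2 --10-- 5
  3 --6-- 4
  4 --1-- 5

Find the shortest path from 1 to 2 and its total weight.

Using Dijkstra's algorithm from vertex 1:
Shortest path: 1 -> 2
Total weight: 9 = 9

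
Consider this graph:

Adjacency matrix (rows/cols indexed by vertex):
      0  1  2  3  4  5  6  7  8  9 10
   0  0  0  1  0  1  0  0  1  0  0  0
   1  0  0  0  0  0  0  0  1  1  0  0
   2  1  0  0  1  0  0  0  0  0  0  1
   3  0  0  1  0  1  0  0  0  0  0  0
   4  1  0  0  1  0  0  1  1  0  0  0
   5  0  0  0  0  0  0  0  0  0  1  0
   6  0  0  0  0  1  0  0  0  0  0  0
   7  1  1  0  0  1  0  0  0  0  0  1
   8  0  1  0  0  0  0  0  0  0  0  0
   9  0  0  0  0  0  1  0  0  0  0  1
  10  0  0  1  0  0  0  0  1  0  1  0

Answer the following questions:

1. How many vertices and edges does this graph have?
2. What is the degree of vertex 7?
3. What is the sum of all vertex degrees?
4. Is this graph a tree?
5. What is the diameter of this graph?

Count: 11 vertices, 13 edges.
Vertex 7 has neighbors [0, 1, 4, 10], degree = 4.
Handshaking lemma: 2 * 13 = 26.
A tree on 11 vertices has 10 edges. This graph has 13 edges (3 extra). Not a tree.
Diameter (longest shortest path) = 5.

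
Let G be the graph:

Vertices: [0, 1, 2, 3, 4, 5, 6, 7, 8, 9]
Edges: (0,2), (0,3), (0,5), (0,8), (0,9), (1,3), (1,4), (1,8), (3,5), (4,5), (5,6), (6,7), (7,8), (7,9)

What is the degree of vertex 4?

Vertex 4 has neighbors [1, 5], so deg(4) = 2.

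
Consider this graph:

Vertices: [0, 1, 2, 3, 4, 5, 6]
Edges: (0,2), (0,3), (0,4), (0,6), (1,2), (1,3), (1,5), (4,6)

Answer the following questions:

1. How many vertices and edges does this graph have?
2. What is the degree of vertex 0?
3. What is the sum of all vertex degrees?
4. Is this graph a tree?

Count: 7 vertices, 8 edges.
Vertex 0 has neighbors [2, 3, 4, 6], degree = 4.
Handshaking lemma: 2 * 8 = 16.
A tree on 7 vertices has 6 edges. This graph has 8 edges (2 extra). Not a tree.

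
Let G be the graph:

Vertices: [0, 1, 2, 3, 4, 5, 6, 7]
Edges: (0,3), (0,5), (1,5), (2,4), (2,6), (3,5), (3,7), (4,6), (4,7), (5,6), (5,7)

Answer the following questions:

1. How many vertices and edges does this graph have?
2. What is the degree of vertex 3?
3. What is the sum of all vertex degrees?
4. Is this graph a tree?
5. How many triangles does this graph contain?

Count: 8 vertices, 11 edges.
Vertex 3 has neighbors [0, 5, 7], degree = 3.
Handshaking lemma: 2 * 11 = 22.
A tree on 8 vertices has 7 edges. This graph has 11 edges (4 extra). Not a tree.
Number of triangles = 3.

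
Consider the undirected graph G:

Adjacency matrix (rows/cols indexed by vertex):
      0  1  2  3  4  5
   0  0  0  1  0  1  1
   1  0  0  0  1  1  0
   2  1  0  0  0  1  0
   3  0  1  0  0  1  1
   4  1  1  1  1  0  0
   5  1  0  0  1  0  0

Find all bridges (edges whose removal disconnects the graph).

No bridges found. The graph is 2-edge-connected (no single edge removal disconnects it).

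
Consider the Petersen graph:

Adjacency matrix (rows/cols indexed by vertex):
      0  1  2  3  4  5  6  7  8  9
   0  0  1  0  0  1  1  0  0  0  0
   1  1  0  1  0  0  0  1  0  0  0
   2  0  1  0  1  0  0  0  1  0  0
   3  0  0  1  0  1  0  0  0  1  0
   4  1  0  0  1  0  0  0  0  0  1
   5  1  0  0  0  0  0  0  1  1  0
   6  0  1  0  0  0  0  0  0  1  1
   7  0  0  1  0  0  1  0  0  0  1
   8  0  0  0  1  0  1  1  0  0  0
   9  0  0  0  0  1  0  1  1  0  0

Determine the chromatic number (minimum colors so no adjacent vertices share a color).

The Petersen graph contains odd cycles (e.g. the outer 5-cycle), so chi >= 3.
A proper 3-coloring exists (it is a well-known 3-chromatic graph).
Chromatic number = 3.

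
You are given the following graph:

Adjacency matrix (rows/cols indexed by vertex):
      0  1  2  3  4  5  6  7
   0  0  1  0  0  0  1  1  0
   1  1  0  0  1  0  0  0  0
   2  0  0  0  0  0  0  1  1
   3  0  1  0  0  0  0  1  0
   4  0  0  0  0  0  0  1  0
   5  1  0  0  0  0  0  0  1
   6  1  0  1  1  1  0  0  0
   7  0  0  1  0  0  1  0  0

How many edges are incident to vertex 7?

Vertex 7 has neighbors [2, 5], so deg(7) = 2.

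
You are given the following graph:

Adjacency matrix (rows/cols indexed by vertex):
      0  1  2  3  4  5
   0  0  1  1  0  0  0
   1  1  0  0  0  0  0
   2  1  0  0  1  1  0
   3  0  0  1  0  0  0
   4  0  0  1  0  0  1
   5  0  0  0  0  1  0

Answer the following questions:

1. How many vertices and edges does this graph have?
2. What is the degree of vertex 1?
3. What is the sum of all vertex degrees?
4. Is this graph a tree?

Count: 6 vertices, 5 edges.
Vertex 1 has neighbors [0], degree = 1.
Handshaking lemma: 2 * 5 = 10.
A graph is a tree iff it is connected and has exactly n-1 edges. This graph is connected (all 6 vertices in one component) and has 6-1 = 5 edges. It is a tree.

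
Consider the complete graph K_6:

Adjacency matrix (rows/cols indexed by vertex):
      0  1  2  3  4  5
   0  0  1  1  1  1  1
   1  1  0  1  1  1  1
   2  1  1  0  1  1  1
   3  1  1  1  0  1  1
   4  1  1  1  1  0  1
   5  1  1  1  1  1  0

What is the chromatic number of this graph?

In K_6, every vertex is adjacent to every other vertex.
Each vertex needs a unique color.
Chromatic number = 6.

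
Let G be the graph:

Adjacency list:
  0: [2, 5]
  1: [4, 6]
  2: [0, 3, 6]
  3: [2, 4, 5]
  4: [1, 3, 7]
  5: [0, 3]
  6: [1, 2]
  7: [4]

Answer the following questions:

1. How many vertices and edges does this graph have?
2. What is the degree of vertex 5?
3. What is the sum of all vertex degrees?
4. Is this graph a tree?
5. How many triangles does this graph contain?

Count: 8 vertices, 9 edges.
Vertex 5 has neighbors [0, 3], degree = 2.
Handshaking lemma: 2 * 9 = 18.
A tree on 8 vertices has 7 edges. This graph has 9 edges (2 extra). Not a tree.
Number of triangles = 0.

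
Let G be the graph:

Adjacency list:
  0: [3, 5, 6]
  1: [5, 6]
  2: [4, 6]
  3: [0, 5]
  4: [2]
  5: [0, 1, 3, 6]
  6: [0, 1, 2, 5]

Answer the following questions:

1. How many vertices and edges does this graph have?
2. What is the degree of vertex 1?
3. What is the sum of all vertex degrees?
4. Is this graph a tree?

Count: 7 vertices, 9 edges.
Vertex 1 has neighbors [5, 6], degree = 2.
Handshaking lemma: 2 * 9 = 18.
A tree on 7 vertices has 6 edges. This graph has 9 edges (3 extra). Not a tree.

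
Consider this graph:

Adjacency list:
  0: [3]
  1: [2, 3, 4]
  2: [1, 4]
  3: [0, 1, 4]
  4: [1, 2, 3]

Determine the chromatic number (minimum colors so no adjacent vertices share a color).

The graph has a maximum clique of size 3 (lower bound on chromatic number).
A valid 3-coloring: {0: 0, 1: 0, 2: 1, 3: 1, 4: 2}.
Chromatic number = 3.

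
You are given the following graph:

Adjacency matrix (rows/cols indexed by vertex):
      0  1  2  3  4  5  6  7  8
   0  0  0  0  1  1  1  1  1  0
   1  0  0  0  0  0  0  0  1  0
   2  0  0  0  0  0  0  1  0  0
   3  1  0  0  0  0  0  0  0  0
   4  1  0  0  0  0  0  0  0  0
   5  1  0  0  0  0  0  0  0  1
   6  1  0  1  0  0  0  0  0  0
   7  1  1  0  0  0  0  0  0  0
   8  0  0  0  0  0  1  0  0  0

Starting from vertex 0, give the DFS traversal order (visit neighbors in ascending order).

DFS from vertex 0 (neighbors processed in ascending order):
Visit order: 0, 3, 4, 5, 8, 6, 2, 7, 1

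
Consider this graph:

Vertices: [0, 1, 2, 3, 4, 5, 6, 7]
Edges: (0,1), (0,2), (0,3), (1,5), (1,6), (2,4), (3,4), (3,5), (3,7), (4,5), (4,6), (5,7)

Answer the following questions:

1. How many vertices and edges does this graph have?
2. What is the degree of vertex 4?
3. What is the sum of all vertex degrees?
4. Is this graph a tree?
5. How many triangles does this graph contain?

Count: 8 vertices, 12 edges.
Vertex 4 has neighbors [2, 3, 5, 6], degree = 4.
Handshaking lemma: 2 * 12 = 24.
A tree on 8 vertices has 7 edges. This graph has 12 edges (5 extra). Not a tree.
Number of triangles = 2.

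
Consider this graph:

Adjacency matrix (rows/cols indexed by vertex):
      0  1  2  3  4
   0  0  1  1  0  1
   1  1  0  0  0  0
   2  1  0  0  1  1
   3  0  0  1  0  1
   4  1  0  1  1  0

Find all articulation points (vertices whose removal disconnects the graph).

An articulation point is a vertex whose removal disconnects the graph.
Articulation points: [0]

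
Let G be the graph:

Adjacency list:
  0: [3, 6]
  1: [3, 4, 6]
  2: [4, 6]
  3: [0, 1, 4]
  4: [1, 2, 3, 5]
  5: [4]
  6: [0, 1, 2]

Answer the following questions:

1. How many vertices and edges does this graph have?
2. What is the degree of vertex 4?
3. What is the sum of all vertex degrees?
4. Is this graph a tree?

Count: 7 vertices, 9 edges.
Vertex 4 has neighbors [1, 2, 3, 5], degree = 4.
Handshaking lemma: 2 * 9 = 18.
A tree on 7 vertices has 6 edges. This graph has 9 edges (3 extra). Not a tree.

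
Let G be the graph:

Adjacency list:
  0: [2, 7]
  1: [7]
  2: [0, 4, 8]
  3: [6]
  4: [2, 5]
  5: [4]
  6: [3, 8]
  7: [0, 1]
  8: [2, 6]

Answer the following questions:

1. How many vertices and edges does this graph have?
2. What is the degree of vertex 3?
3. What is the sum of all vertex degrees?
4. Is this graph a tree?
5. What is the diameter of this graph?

Count: 9 vertices, 8 edges.
Vertex 3 has neighbors [6], degree = 1.
Handshaking lemma: 2 * 8 = 16.
A graph is a tree iff it is connected and has exactly n-1 edges. This graph is connected (all 9 vertices in one component) and has 9-1 = 8 edges. It is a tree.
Diameter (longest shortest path) = 6.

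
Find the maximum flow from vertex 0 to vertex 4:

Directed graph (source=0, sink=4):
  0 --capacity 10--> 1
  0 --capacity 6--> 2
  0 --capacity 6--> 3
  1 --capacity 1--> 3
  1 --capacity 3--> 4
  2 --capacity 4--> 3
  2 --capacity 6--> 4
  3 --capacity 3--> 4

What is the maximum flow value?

Computing max flow:
  Flow on (0->1): 4/10
  Flow on (0->2): 6/6
  Flow on (0->3): 2/6
  Flow on (1->3): 1/1
  Flow on (1->4): 3/3
  Flow on (2->4): 6/6
  Flow on (3->4): 3/3
Maximum flow = 12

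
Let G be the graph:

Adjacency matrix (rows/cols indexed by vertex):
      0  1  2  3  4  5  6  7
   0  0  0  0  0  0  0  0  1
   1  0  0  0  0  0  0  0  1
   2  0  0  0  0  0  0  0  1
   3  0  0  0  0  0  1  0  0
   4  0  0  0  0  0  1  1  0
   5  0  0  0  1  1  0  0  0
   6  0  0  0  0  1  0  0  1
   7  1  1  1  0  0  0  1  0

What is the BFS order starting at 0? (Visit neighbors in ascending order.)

BFS from vertex 0 (neighbors processed in ascending order):
Visit order: 0, 7, 1, 2, 6, 4, 5, 3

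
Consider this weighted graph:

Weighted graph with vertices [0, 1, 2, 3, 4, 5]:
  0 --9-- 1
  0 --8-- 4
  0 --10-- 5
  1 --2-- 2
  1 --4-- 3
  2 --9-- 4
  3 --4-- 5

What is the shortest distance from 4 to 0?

Using Dijkstra's algorithm from vertex 4:
Shortest path: 4 -> 0
Total weight: 8 = 8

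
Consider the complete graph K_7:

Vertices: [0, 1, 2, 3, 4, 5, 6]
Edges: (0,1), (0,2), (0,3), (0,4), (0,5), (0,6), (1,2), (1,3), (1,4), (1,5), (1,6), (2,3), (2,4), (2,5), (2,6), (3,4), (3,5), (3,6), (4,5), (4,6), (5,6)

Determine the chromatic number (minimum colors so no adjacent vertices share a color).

In K_7, every vertex is adjacent to every other vertex.
Each vertex needs a unique color.
Chromatic number = 7.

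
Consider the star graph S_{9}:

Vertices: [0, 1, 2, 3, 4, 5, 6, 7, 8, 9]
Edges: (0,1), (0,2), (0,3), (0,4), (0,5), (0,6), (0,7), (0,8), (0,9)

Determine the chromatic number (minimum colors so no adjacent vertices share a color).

S_{9} has one hub adjacent to 9 leaves; leaves are pairwise non-adjacent.
Color the hub 0 and every leaf 1.
Chromatic number = 2.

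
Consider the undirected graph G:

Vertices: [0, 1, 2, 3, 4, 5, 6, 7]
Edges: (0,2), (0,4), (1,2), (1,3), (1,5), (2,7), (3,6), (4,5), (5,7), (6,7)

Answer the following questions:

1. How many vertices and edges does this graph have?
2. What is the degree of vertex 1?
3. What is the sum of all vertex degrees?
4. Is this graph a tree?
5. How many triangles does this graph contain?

Count: 8 vertices, 10 edges.
Vertex 1 has neighbors [2, 3, 5], degree = 3.
Handshaking lemma: 2 * 10 = 20.
A tree on 8 vertices has 7 edges. This graph has 10 edges (3 extra). Not a tree.
Number of triangles = 0.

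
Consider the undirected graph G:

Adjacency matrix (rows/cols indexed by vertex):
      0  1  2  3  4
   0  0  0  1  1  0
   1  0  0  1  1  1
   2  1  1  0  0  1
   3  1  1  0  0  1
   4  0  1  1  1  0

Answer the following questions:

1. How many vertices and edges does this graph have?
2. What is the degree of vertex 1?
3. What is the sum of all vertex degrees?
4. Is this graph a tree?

Count: 5 vertices, 7 edges.
Vertex 1 has neighbors [2, 3, 4], degree = 3.
Handshaking lemma: 2 * 7 = 14.
A tree on 5 vertices has 4 edges. This graph has 7 edges (3 extra). Not a tree.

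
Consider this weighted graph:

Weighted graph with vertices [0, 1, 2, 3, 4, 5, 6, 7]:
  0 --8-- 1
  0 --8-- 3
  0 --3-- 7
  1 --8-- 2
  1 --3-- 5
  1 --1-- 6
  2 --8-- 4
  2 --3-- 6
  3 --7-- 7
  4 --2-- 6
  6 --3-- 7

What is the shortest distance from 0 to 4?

Using Dijkstra's algorithm from vertex 0:
Shortest path: 0 -> 7 -> 6 -> 4
Total weight: 3 + 3 + 2 = 8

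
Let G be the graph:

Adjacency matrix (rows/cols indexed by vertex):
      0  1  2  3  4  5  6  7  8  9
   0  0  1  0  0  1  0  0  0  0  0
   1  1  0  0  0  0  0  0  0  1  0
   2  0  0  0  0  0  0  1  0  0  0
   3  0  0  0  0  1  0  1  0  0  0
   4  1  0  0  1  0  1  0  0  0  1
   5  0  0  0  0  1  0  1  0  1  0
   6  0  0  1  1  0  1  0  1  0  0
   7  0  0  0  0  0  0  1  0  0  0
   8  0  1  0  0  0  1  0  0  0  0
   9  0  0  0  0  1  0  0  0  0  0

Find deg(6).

Vertex 6 has neighbors [2, 3, 5, 7], so deg(6) = 4.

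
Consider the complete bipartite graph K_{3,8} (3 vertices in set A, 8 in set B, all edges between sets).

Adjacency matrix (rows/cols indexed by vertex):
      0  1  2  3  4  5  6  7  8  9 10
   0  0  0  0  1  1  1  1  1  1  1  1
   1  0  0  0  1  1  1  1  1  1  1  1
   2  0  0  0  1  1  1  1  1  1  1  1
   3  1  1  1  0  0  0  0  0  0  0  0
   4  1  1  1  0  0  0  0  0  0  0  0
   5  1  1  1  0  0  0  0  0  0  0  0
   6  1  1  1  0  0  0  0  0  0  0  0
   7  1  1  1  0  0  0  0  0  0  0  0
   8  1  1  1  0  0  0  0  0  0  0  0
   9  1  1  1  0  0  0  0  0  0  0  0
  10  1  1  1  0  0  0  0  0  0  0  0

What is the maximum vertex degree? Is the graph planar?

Set-A vertices have degree 8; set-B vertices have degree 3. Maximum degree = max(3,8) = 8.
K_{3,8} contains K_{3,3} as a subgraph (since both sides have >= 3 vertices); by Kuratowski's theorem it is not planar.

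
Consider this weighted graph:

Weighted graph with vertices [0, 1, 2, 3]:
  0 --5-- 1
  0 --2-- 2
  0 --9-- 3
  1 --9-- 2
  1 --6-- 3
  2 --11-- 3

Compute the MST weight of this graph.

Applying Kruskal's algorithm (sort edges by weight, add if no cycle):
  Add (0,2) w=2
  Add (0,1) w=5
  Add (1,3) w=6
  Skip (0,3) w=9 (creates cycle)
  Skip (1,2) w=9 (creates cycle)
  Skip (2,3) w=11 (creates cycle)
MST weight = 13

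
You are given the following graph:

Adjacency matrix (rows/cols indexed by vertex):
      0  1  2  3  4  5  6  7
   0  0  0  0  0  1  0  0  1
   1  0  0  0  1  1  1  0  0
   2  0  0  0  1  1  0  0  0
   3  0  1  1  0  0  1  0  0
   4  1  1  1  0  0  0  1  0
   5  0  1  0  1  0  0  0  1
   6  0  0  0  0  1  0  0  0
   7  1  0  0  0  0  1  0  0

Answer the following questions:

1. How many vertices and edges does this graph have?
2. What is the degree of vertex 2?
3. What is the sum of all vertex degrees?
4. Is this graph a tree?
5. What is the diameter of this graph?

Count: 8 vertices, 10 edges.
Vertex 2 has neighbors [3, 4], degree = 2.
Handshaking lemma: 2 * 10 = 20.
A tree on 8 vertices has 7 edges. This graph has 10 edges (3 extra). Not a tree.
Diameter (longest shortest path) = 3.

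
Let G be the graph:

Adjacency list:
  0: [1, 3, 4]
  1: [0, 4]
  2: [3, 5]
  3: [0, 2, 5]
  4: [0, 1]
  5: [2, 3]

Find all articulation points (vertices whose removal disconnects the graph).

An articulation point is a vertex whose removal disconnects the graph.
Articulation points: [0, 3]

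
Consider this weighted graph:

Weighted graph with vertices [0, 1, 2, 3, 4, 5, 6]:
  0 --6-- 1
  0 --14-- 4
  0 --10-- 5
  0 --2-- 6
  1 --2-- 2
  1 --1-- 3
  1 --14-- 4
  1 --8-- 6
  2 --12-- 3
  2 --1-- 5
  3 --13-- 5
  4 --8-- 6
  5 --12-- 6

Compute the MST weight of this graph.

Applying Kruskal's algorithm (sort edges by weight, add if no cycle):
  Add (1,3) w=1
  Add (2,5) w=1
  Add (0,6) w=2
  Add (1,2) w=2
  Add (0,1) w=6
  Skip (1,6) w=8 (creates cycle)
  Add (4,6) w=8
  Skip (0,5) w=10 (creates cycle)
  Skip (2,3) w=12 (creates cycle)
  Skip (5,6) w=12 (creates cycle)
  Skip (3,5) w=13 (creates cycle)
  Skip (0,4) w=14 (creates cycle)
  Skip (1,4) w=14 (creates cycle)
MST weight = 20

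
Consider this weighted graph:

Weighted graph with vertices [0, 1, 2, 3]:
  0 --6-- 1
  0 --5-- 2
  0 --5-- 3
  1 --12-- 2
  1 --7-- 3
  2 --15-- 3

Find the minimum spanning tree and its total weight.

Applying Kruskal's algorithm (sort edges by weight, add if no cycle):
  Add (0,2) w=5
  Add (0,3) w=5
  Add (0,1) w=6
  Skip (1,3) w=7 (creates cycle)
  Skip (1,2) w=12 (creates cycle)
  Skip (2,3) w=15 (creates cycle)
MST weight = 16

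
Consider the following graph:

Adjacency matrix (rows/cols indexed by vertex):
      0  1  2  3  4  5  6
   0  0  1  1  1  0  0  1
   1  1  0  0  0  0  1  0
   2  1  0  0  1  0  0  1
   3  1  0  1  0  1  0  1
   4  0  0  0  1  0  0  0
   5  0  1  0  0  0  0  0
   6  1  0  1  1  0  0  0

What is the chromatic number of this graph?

The graph has a maximum clique of size 4 (lower bound on chromatic number).
A valid 4-coloring: {0: 0, 1: 1, 2: 2, 3: 1, 4: 0, 5: 0, 6: 3}.
Chromatic number = 4.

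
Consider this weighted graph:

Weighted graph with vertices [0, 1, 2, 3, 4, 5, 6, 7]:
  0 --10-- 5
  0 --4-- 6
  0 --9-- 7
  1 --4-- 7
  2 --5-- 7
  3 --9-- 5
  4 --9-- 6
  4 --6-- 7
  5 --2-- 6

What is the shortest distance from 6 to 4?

Using Dijkstra's algorithm from vertex 6:
Shortest path: 6 -> 4
Total weight: 9 = 9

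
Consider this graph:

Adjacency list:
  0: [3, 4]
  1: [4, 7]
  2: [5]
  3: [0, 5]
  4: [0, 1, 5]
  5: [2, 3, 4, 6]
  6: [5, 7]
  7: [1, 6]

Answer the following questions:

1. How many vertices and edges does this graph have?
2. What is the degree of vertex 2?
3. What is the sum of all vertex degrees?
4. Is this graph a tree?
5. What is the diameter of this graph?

Count: 8 vertices, 9 edges.
Vertex 2 has neighbors [5], degree = 1.
Handshaking lemma: 2 * 9 = 18.
A tree on 8 vertices has 7 edges. This graph has 9 edges (2 extra). Not a tree.
Diameter (longest shortest path) = 3.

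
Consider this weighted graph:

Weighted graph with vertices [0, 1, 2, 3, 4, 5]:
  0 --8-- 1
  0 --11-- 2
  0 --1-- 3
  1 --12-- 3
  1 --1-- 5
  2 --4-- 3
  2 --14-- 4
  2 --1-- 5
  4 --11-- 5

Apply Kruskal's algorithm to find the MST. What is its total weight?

Applying Kruskal's algorithm (sort edges by weight, add if no cycle):
  Add (0,3) w=1
  Add (1,5) w=1
  Add (2,5) w=1
  Add (2,3) w=4
  Skip (0,1) w=8 (creates cycle)
  Skip (0,2) w=11 (creates cycle)
  Add (4,5) w=11
  Skip (1,3) w=12 (creates cycle)
  Skip (2,4) w=14 (creates cycle)
MST weight = 18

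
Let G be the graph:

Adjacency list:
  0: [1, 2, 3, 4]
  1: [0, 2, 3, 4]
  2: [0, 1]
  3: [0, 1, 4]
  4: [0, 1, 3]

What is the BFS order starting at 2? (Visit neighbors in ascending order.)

BFS from vertex 2 (neighbors processed in ascending order):
Visit order: 2, 0, 1, 3, 4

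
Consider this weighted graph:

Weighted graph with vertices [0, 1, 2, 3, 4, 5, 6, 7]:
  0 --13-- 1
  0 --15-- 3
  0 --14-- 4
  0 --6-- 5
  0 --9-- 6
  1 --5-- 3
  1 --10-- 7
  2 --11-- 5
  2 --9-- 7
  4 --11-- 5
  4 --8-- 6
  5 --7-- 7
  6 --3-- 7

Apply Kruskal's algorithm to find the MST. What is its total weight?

Applying Kruskal's algorithm (sort edges by weight, add if no cycle):
  Add (6,7) w=3
  Add (1,3) w=5
  Add (0,5) w=6
  Add (5,7) w=7
  Add (4,6) w=8
  Skip (0,6) w=9 (creates cycle)
  Add (2,7) w=9
  Add (1,7) w=10
  Skip (2,5) w=11 (creates cycle)
  Skip (4,5) w=11 (creates cycle)
  Skip (0,1) w=13 (creates cycle)
  Skip (0,4) w=14 (creates cycle)
  Skip (0,3) w=15 (creates cycle)
MST weight = 48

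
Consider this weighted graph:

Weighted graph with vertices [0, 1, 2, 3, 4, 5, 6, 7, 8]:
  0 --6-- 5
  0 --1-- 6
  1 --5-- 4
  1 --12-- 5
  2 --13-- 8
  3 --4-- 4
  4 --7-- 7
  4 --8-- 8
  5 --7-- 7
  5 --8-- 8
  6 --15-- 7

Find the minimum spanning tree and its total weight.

Applying Kruskal's algorithm (sort edges by weight, add if no cycle):
  Add (0,6) w=1
  Add (3,4) w=4
  Add (1,4) w=5
  Add (0,5) w=6
  Add (4,7) w=7
  Add (5,7) w=7
  Add (4,8) w=8
  Skip (5,8) w=8 (creates cycle)
  Skip (1,5) w=12 (creates cycle)
  Add (2,8) w=13
  Skip (6,7) w=15 (creates cycle)
MST weight = 51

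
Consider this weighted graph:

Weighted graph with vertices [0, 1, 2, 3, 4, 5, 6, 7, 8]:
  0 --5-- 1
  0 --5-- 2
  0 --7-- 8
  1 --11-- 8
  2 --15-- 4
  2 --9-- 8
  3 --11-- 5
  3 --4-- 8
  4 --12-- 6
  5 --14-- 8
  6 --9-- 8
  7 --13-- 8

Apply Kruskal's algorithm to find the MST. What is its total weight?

Applying Kruskal's algorithm (sort edges by weight, add if no cycle):
  Add (3,8) w=4
  Add (0,1) w=5
  Add (0,2) w=5
  Add (0,8) w=7
  Skip (2,8) w=9 (creates cycle)
  Add (6,8) w=9
  Skip (1,8) w=11 (creates cycle)
  Add (3,5) w=11
  Add (4,6) w=12
  Add (7,8) w=13
  Skip (5,8) w=14 (creates cycle)
  Skip (2,4) w=15 (creates cycle)
MST weight = 66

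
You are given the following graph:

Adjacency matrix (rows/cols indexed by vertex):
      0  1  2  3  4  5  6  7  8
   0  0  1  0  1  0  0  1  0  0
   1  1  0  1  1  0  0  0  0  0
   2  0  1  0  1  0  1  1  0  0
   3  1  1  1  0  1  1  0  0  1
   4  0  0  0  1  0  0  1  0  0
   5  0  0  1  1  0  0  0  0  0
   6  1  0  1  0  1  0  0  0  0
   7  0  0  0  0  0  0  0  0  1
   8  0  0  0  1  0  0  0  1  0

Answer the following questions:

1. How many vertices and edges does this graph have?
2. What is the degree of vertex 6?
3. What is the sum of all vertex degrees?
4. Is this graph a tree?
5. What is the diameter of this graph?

Count: 9 vertices, 13 edges.
Vertex 6 has neighbors [0, 2, 4], degree = 3.
Handshaking lemma: 2 * 13 = 26.
A tree on 9 vertices has 8 edges. This graph has 13 edges (5 extra). Not a tree.
Diameter (longest shortest path) = 4.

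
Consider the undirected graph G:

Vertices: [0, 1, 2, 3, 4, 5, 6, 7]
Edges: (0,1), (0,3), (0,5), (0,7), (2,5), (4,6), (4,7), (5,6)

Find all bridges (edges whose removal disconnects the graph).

A bridge is an edge whose removal increases the number of connected components.
Bridges found: (0,1), (0,3), (2,5)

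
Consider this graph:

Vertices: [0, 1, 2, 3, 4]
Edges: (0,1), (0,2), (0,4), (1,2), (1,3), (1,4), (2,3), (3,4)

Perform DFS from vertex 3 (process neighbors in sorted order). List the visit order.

DFS from vertex 3 (neighbors processed in ascending order):
Visit order: 3, 1, 0, 2, 4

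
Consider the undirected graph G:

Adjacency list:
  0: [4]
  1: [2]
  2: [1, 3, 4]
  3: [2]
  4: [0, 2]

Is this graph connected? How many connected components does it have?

Checking connectivity: the graph has 1 connected component(s).
All vertices are reachable from each other. The graph IS connected.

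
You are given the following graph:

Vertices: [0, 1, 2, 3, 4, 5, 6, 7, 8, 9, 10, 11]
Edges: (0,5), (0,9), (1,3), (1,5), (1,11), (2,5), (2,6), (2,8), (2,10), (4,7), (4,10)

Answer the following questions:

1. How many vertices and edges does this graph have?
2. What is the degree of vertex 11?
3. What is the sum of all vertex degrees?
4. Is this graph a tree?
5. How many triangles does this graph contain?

Count: 12 vertices, 11 edges.
Vertex 11 has neighbors [1], degree = 1.
Handshaking lemma: 2 * 11 = 22.
A graph is a tree iff it is connected and has exactly n-1 edges. This graph is connected (all 12 vertices in one component) and has 12-1 = 11 edges. It is a tree.
Number of triangles = 0.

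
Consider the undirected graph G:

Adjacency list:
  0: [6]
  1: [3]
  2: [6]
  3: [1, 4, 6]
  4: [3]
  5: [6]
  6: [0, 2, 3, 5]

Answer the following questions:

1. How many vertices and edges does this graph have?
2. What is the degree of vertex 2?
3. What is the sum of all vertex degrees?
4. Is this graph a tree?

Count: 7 vertices, 6 edges.
Vertex 2 has neighbors [6], degree = 1.
Handshaking lemma: 2 * 6 = 12.
A graph is a tree iff it is connected and has exactly n-1 edges. This graph is connected (all 7 vertices in one component) and has 7-1 = 6 edges. It is a tree.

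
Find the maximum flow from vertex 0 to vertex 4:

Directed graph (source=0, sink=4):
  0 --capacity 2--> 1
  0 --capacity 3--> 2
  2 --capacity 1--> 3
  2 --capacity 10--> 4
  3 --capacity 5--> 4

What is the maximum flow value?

Computing max flow:
  Flow on (0->2): 3/3
  Flow on (2->4): 3/10
Maximum flow = 3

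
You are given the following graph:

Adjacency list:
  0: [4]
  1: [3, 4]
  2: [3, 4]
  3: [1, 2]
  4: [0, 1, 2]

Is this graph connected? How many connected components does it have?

Checking connectivity: the graph has 1 connected component(s).
All vertices are reachable from each other. The graph IS connected.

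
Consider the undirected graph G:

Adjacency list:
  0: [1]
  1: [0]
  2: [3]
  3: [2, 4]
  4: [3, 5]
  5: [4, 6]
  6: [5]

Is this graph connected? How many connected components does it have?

Checking connectivity: the graph has 2 connected component(s).
Components: [[0, 1], [2, 3, 4, 5, 6]]. The graph is NOT connected.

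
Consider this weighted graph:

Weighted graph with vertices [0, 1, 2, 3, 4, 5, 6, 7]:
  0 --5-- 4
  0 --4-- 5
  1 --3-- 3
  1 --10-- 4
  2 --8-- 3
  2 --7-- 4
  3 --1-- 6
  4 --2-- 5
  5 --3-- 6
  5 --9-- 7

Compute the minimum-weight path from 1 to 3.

Using Dijkstra's algorithm from vertex 1:
Shortest path: 1 -> 3
Total weight: 3 = 3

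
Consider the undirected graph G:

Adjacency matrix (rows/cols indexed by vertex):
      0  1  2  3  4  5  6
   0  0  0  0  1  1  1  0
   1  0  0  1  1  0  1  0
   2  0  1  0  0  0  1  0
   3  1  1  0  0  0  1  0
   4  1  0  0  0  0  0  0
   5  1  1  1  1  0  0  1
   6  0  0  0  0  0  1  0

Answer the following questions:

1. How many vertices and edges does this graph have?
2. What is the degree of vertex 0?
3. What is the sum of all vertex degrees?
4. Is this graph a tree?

Count: 7 vertices, 9 edges.
Vertex 0 has neighbors [3, 4, 5], degree = 3.
Handshaking lemma: 2 * 9 = 18.
A tree on 7 vertices has 6 edges. This graph has 9 edges (3 extra). Not a tree.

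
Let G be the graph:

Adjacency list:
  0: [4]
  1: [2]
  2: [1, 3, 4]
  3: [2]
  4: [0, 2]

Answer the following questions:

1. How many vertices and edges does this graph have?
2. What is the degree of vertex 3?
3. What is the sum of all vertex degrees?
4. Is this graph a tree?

Count: 5 vertices, 4 edges.
Vertex 3 has neighbors [2], degree = 1.
Handshaking lemma: 2 * 4 = 8.
A graph is a tree iff it is connected and has exactly n-1 edges. This graph is connected (all 5 vertices in one component) and has 5-1 = 4 edges. It is a tree.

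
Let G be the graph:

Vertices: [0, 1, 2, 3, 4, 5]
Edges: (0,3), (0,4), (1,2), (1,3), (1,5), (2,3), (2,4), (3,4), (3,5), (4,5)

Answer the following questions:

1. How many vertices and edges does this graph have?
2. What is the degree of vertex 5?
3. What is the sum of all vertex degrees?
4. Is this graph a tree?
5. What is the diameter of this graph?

Count: 6 vertices, 10 edges.
Vertex 5 has neighbors [1, 3, 4], degree = 3.
Handshaking lemma: 2 * 10 = 20.
A tree on 6 vertices has 5 edges. This graph has 10 edges (5 extra). Not a tree.
Diameter (longest shortest path) = 2.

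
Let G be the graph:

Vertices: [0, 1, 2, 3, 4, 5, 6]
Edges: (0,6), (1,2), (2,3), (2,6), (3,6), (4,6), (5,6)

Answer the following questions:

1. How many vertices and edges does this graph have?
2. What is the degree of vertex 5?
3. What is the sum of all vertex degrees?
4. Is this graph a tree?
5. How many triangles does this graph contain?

Count: 7 vertices, 7 edges.
Vertex 5 has neighbors [6], degree = 1.
Handshaking lemma: 2 * 7 = 14.
A tree on 7 vertices has 6 edges. This graph has 7 edges (1 extra). Not a tree.
Number of triangles = 1.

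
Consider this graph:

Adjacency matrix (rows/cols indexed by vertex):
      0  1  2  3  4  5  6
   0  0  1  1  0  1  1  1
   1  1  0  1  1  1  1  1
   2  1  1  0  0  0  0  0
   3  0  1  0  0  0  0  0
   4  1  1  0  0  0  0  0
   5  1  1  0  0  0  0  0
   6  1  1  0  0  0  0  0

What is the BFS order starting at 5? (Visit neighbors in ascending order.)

BFS from vertex 5 (neighbors processed in ascending order):
Visit order: 5, 0, 1, 2, 4, 6, 3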